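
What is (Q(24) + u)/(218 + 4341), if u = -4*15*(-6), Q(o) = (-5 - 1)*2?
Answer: 348/4559 ≈ 0.076333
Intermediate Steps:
Q(o) = -12 (Q(o) = -6*2 = -12)
u = 360 (u = -60*(-6) = 360)
(Q(24) + u)/(218 + 4341) = (-12 + 360)/(218 + 4341) = 348/4559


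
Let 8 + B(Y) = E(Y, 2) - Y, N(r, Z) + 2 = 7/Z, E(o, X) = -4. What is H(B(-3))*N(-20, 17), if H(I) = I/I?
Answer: -27/17 ≈ -1.5882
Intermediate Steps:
N(r, Z) = -2 + 7/Z
B(Y) = -12 - Y (B(Y) = -8 + (-4 - Y) = -12 - Y)
H(I) = 1
H(B(-3))*N(-20, 17) = 1*(-2 + 7/17) = 1*(-27/17) = -27/17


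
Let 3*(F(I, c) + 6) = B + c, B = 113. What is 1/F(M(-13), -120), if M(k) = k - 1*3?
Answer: -3/25 ≈ -0.12000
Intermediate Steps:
M(k) = -3 + k (M(k) = k - 3 = -3 + k)
F(I, c) = 95/3 + c/3 (F(I, c) = -6 + (113 + c)/3 = -6 + (113/3 + c/3) = 95/3 + c/3)
1/F(M(-13), -120) = 1/(95/3 + (⅓)*(-120)) = 1/(95/3 - 40) = 1/(-25/3) = -3/25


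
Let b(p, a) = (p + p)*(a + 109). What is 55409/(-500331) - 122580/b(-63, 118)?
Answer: 14622067/3502317 ≈ 4.1750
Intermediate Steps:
b(p, a) = 2*p*(109 + a) (b(p, a) = (2*p)*(109 + a) = 2*p*(109 + a))
55409/(-500331) - 122580/b(-63, 118) = 55409/(-500331) - 122580*(-1/(126*(109 + 118))) = 55409*(-1/500331) - 122580/(2*(-63)*227) = -55409/500331 - 122580/(-28602) = -55409/500331 - 122580*(-1/28602) = -55409/500331 + 30/7 = 14622067/3502317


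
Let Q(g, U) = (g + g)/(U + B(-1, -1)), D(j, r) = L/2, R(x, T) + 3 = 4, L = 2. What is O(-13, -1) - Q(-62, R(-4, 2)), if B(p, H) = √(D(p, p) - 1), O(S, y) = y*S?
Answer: 137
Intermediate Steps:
R(x, T) = 1 (R(x, T) = -3 + 4 = 1)
O(S, y) = S*y
D(j, r) = 1 (D(j, r) = 2/2 = 2*(½) = 1)
B(p, H) = 0 (B(p, H) = √(1 - 1) = √0 = 0)
Q(g, U) = 2*g/U (Q(g, U) = (g + g)/(U + 0) = (2*g)/U = 2*g/U)
O(-13, -1) - Q(-62, R(-4, 2)) = -13*(-1) - 2*(-62)/1 = 13 - 2*(-62) = 13 - 1*(-124) = 13 + 124 = 137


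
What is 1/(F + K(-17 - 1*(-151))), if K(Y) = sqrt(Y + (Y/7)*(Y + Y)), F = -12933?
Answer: -90531/1170800573 - 5*sqrt(10318)/1170800573 ≈ -7.7758e-5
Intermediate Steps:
K(Y) = sqrt(Y + 2*Y**2/7) (K(Y) = sqrt(Y + (Y*(1/7))*(2*Y)) = sqrt(Y + (Y/7)*(2*Y)) = sqrt(Y + 2*Y**2/7))
1/(F + K(-17 - 1*(-151))) = 1/(-12933 + sqrt(7)*sqrt((-17 - 1*(-151))*(7 + 2*(-17 - 1*(-151))))/7) = 1/(-12933 + sqrt(7)*sqrt((-17 + 151)*(7 + 2*(-17 + 151)))/7) = 1/(-12933 + sqrt(7)*sqrt(134*(7 + 2*134))/7) = 1/(-12933 + sqrt(7)*sqrt(134*(7 + 268))/7) = 1/(-12933 + sqrt(7)*sqrt(134*275)/7) = 1/(-12933 + sqrt(7)*sqrt(36850)/7) = 1/(-12933 + sqrt(7)*(5*sqrt(1474))/7) = 1/(-12933 + 5*sqrt(10318)/7)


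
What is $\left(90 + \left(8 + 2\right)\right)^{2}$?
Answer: $10000$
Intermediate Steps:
$\left(90 + \left(8 + 2\right)\right)^{2} = \left(90 + 10\right)^{2} = 100^{2} = 10000$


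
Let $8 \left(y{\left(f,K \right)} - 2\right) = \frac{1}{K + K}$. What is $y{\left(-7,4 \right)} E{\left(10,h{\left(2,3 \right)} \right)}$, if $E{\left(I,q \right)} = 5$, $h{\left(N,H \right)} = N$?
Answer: $\frac{645}{64} \approx 10.078$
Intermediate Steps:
$y{\left(f,K \right)} = 2 + \frac{1}{16 K}$ ($y{\left(f,K \right)} = 2 + \frac{1}{8 \left(K + K\right)} = 2 + \frac{1}{8 \cdot 2 K} = 2 + \frac{\frac{1}{2} \frac{1}{K}}{8} = 2 + \frac{1}{16 K}$)
$y{\left(-7,4 \right)} E{\left(10,h{\left(2,3 \right)} \right)} = \left(2 + \frac{1}{16 \cdot 4}\right) 5 = \left(2 + \frac{1}{16} \cdot \frac{1}{4}\right) 5 = \left(2 + \frac{1}{64}\right) 5 = \frac{129}{64} \cdot 5 = \frac{645}{64}$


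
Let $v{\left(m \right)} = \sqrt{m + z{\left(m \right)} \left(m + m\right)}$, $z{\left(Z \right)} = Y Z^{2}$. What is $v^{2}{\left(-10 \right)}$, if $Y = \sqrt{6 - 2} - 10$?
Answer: $15990$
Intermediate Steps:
$Y = -8$ ($Y = \sqrt{4} - 10 = 2 - 10 = -8$)
$z{\left(Z \right)} = - 8 Z^{2}$
$v{\left(m \right)} = \sqrt{m - 16 m^{3}}$ ($v{\left(m \right)} = \sqrt{m + - 8 m^{2} \left(m + m\right)} = \sqrt{m + - 8 m^{2} \cdot 2 m} = \sqrt{m - 16 m^{3}}$)
$v^{2}{\left(-10 \right)} = \left(\sqrt{-10 - 16 \left(-10\right)^{3}}\right)^{2} = \left(\sqrt{-10 - -16000}\right)^{2} = \left(\sqrt{-10 + 16000}\right)^{2} = \left(\sqrt{15990}\right)^{2} = 15990$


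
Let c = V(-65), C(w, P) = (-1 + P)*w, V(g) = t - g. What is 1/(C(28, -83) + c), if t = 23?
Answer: -1/2264 ≈ -0.00044170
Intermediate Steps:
V(g) = 23 - g
C(w, P) = w*(-1 + P)
c = 88 (c = 23 - 1*(-65) = 23 + 65 = 88)
1/(C(28, -83) + c) = 1/(28*(-1 - 83) + 88) = 1/(28*(-84) + 88) = 1/(-2352 + 88) = 1/(-2264) = -1/2264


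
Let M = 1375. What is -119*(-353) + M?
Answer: 43382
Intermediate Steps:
-119*(-353) + M = -119*(-353) + 1375 = 42007 + 1375 = 43382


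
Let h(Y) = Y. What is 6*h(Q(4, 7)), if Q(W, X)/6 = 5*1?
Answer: 180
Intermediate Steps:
Q(W, X) = 30 (Q(W, X) = 6*(5*1) = 6*5 = 30)
6*h(Q(4, 7)) = 6*30 = 180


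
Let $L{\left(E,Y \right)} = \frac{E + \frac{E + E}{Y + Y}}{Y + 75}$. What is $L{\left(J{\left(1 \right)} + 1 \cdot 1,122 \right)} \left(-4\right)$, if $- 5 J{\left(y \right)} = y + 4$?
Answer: $0$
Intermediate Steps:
$J{\left(y \right)} = - \frac{4}{5} - \frac{y}{5}$ ($J{\left(y \right)} = - \frac{y + 4}{5} = - \frac{4 + y}{5} = - \frac{4}{5} - \frac{y}{5}$)
$L{\left(E,Y \right)} = \frac{E + \frac{E}{Y}}{75 + Y}$ ($L{\left(E,Y \right)} = \frac{E + \frac{2 E}{2 Y}}{75 + Y} = \frac{E + 2 E \frac{1}{2 Y}}{75 + Y} = \frac{E + \frac{E}{Y}}{75 + Y}$)
$L{\left(J{\left(1 \right)} + 1 \cdot 1,122 \right)} \left(-4\right) = \frac{\left(\left(- \frac{4}{5} - \frac{1}{5}\right) + 1 \cdot 1\right) \left(1 + 122\right)}{122 \left(75 + 122\right)} \left(-4\right) = \left(\left(- \frac{4}{5} - \frac{1}{5}\right) + 1\right) \frac{1}{122} \cdot \frac{1}{197} \cdot 123 \left(-4\right) = \left(-1 + 1\right) \frac{1}{122} \cdot \frac{1}{197} \cdot 123 \left(-4\right) = 0 \cdot \frac{1}{122} \cdot \frac{1}{197} \cdot 123 \left(-4\right) = 0 \left(-4\right) = 0$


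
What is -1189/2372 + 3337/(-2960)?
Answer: -2858701/1755280 ≈ -1.6286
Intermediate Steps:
-1189/2372 + 3337/(-2960) = -1189*1/2372 + 3337*(-1/2960) = -1189/2372 - 3337/2960 = -2858701/1755280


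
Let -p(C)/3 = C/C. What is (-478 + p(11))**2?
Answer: 231361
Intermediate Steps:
p(C) = -3 (p(C) = -3*C/C = -3*1 = -3)
(-478 + p(11))**2 = (-478 - 3)**2 = (-481)**2 = 231361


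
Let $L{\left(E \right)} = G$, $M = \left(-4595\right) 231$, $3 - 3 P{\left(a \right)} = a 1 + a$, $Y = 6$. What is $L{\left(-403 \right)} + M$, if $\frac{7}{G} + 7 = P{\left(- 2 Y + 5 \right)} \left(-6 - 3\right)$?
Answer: $- \frac{61563817}{58} \approx -1.0614 \cdot 10^{6}$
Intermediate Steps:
$P{\left(a \right)} = 1 - \frac{2 a}{3}$ ($P{\left(a \right)} = 1 - \frac{a 1 + a}{3} = 1 - \frac{a + a}{3} = 1 - \frac{2 a}{3}$)
$M = -1061445$
$G = - \frac{7}{58}$ ($G = \frac{7}{-7 + \left(1 - \frac{2 \left(\left(-2\right) 6 + 5\right)}{3}\right) \left(-6 - 3\right)} = \frac{7}{-7 + \left(1 - \frac{2 \left(-12 + 5\right)}{3}\right) \left(-9\right)} = \frac{7}{-7 + \left(1 - - \frac{14}{3}\right) \left(-9\right)} = \frac{7}{-7 + \left(1 + \frac{14}{3}\right) \left(-9\right)} = \frac{7}{-7 + \frac{17}{3} \left(-9\right)} = \frac{7}{-7 - 51} = \frac{7}{-58} = 7 \left(- \frac{1}{58}\right) = - \frac{7}{58} \approx -0.12069$)
$L{\left(E \right)} = - \frac{7}{58}$
$L{\left(-403 \right)} + M = - \frac{7}{58} - 1061445 = - \frac{61563817}{58}$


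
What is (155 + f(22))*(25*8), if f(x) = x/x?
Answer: 31200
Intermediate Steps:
f(x) = 1
(155 + f(22))*(25*8) = (155 + 1)*(25*8) = 156*200 = 31200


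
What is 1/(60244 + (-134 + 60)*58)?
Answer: 1/55952 ≈ 1.7872e-5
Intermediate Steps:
1/(60244 + (-134 + 60)*58) = 1/(60244 - 74*58) = 1/(60244 - 4292) = 1/55952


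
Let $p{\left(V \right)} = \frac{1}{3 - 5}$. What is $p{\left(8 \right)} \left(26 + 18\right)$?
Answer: $-22$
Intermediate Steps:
$p{\left(V \right)} = - \frac{1}{2}$ ($p{\left(V \right)} = \frac{1}{-2} = - \frac{1}{2}$)
$p{\left(8 \right)} \left(26 + 18\right) = - \frac{26 + 18}{2} = \left(- \frac{1}{2}\right) 44 = -22$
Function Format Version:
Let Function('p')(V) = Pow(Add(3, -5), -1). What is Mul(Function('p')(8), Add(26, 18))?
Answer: -22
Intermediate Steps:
Function('p')(V) = Rational(-1, 2) (Function('p')(V) = Pow(-2, -1) = Rational(-1, 2))
Mul(Function('p')(8), Add(26, 18)) = Mul(Rational(-1, 2), Add(26, 18)) = Mul(Rational(-1, 2), 44) = -22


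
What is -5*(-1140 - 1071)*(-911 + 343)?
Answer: -6279240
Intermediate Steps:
-5*(-1140 - 1071)*(-911 + 343) = -(-11055)*(-568) = -5*1255848 = -6279240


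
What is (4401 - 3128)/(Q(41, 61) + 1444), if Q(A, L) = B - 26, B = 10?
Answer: 1273/1428 ≈ 0.89146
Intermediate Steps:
Q(A, L) = -16 (Q(A, L) = 10 - 26 = -16)
(4401 - 3128)/(Q(41, 61) + 1444) = (4401 - 3128)/(-16 + 1444) = 1273/1428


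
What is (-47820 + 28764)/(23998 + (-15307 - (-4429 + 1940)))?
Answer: -4764/2795 ≈ -1.7045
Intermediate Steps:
(-47820 + 28764)/(23998 + (-15307 - (-4429 + 1940))) = -19056/(23998 + (-15307 - 1*(-2489))) = -19056/(23998 + (-15307 + 2489)) = -19056/(23998 - 12818) = -19056/11180 = -19056*1/11180 = -4764/2795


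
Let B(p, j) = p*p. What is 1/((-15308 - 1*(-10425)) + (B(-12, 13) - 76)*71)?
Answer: -1/55 ≈ -0.018182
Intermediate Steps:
B(p, j) = p**2
1/((-15308 - 1*(-10425)) + (B(-12, 13) - 76)*71) = 1/((-15308 - 1*(-10425)) + ((-12)**2 - 76)*71) = 1/((-15308 + 10425) + (144 - 76)*71) = 1/(-4883 + 68*71) = 1/(-4883 + 4828) = 1/(-55) = -1/55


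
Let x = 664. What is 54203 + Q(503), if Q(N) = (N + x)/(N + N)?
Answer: 54529385/1006 ≈ 54204.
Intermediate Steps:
Q(N) = (664 + N)/(2*N) (Q(N) = (N + 664)/(N + N) = (664 + N)/((2*N)) = (664 + N)*(1/(2*N)) = (664 + N)/(2*N))
54203 + Q(503) = 54203 + (½)*(664 + 503)/503 = 54203 + (½)*(1/503)*1167 = 54203 + 1167/1006 = 54529385/1006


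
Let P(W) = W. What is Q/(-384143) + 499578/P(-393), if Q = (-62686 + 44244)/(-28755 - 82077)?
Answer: -3544950283840639/2788684571928 ≈ -1271.2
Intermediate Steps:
Q = 9221/55416 (Q = -18442/(-110832) = -18442*(-1/110832) = 9221/55416 ≈ 0.16640)
Q/(-384143) + 499578/P(-393) = (9221/55416)/(-384143) + 499578/(-393) = (9221/55416)*(-1/384143) + 499578*(-1/393) = -9221/21287668488 - 166526/131 = -3544950283840639/2788684571928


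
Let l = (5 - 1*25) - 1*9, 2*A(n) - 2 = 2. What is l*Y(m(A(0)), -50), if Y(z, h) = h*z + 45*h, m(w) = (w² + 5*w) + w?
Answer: 88450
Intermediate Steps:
A(n) = 2 (A(n) = 1 + (½)*2 = 1 + 1 = 2)
l = -29 (l = (5 - 25) - 9 = -20 - 9 = -29)
m(w) = w² + 6*w
Y(z, h) = 45*h + h*z
l*Y(m(A(0)), -50) = -(-1450)*(45 + 2*(6 + 2)) = -(-1450)*(45 + 2*8) = -(-1450)*(45 + 16) = -(-1450)*61 = -29*(-3050) = 88450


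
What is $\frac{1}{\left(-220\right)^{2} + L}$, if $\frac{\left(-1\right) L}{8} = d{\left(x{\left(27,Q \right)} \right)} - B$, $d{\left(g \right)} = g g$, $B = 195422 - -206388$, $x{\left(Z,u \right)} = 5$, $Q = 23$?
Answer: $\frac{1}{3262680} \approx 3.065 \cdot 10^{-7}$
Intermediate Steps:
$B = 401810$ ($B = 195422 + 206388 = 401810$)
$d{\left(g \right)} = g^{2}$
$L = 3214280$ ($L = - 8 \left(5^{2} - 401810\right) = - 8 \left(25 - 401810\right) = \left(-8\right) \left(-401785\right) = 3214280$)
$\frac{1}{\left(-220\right)^{2} + L} = \frac{1}{\left(-220\right)^{2} + 3214280} = \frac{1}{48400 + 3214280} = \frac{1}{3262680}$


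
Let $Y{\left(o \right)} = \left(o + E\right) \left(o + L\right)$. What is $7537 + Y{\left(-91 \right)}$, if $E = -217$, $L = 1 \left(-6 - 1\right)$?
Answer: $37721$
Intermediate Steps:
$L = -7$ ($L = 1 \left(-7\right) = -7$)
$Y{\left(o \right)} = \left(-217 + o\right) \left(-7 + o\right)$ ($Y{\left(o \right)} = \left(o - 217\right) \left(o - 7\right) = \left(-217 + o\right) \left(-7 + o\right)$)
$7537 + Y{\left(-91 \right)} = 7537 + \left(1519 + \left(-91\right)^{2} - -20384\right) = 7537 + \left(1519 + 8281 + 20384\right) = 7537 + 30184 = 37721$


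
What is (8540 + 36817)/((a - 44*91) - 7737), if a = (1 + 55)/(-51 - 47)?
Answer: -105833/27397 ≈ -3.8629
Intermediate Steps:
a = -4/7 (a = 56/(-98) = 56*(-1/98) = -4/7 ≈ -0.57143)
(8540 + 36817)/((a - 44*91) - 7737) = (8540 + 36817)/((-4/7 - 44*91) - 7737) = 45357/((-4/7 - 4004) - 7737) = 45357/(-28032/7 - 7737) = 45357/(-82191/7) = 45357*(-7/82191) = -105833/27397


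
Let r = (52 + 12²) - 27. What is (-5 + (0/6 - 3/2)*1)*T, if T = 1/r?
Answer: -1/26 ≈ -0.038462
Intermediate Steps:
r = 169 (r = (52 + 144) - 27 = 196 - 27 = 169)
T = 1/169 ≈ 0.0059172
(-5 + (0/6 - 3/2)*1)*T = (-5 + (0/6 - 3/2)*1)*(1/169) = (-5 + (0*(⅙) - 3*½)*1)*(1/169) = (-5 + (0 - 3/2)*1)*(1/169) = (-5 - 3/2*1)*(1/169) = (-5 - 3/2)*(1/169) = -13/2*1/169 = -1/26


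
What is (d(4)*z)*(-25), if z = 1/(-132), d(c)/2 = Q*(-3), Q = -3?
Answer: 75/22 ≈ 3.4091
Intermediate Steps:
d(c) = 18 (d(c) = 2*(-3*(-3)) = 2*9 = 18)
z = -1/132 ≈ -0.0075758
(d(4)*z)*(-25) = (18*(-1/132))*(-25) = -3/22*(-25) = 75/22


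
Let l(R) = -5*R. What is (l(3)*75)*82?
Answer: -92250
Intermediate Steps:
(l(3)*75)*82 = (-5*3*75)*82 = -15*75*82 = -1125*82 = -92250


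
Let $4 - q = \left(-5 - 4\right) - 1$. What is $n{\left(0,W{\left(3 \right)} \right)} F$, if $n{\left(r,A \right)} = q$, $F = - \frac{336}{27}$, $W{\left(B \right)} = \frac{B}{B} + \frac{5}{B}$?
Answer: $- \frac{1568}{9} \approx -174.22$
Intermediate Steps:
$W{\left(B \right)} = 1 + \frac{5}{B}$
$F = - \frac{112}{9}$ ($F = \left(-336\right) \frac{1}{27} = - \frac{112}{9} \approx -12.444$)
$q = 14$ ($q = 4 - \left(\left(-5 - 4\right) - 1\right) = 4 - \left(-9 - 1\right) = 4 - -10 = 4 + 10 = 14$)
$n{\left(r,A \right)} = 14$
$n{\left(0,W{\left(3 \right)} \right)} F = 14 \left(- \frac{112}{9}\right) = - \frac{1568}{9}$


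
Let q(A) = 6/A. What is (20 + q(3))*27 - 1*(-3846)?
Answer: 4440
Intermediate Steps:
(20 + q(3))*27 - 1*(-3846) = (20 + 6/3)*27 - 1*(-3846) = (20 + 6*(⅓))*27 + 3846 = (20 + 2)*27 + 3846 = 22*27 + 3846 = 594 + 3846 = 4440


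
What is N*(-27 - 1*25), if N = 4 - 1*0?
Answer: -208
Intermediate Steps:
N = 4 (N = 4 + 0 = 4)
N*(-27 - 1*25) = 4*(-27 - 1*25) = 4*(-27 - 25) = 4*(-52) = -208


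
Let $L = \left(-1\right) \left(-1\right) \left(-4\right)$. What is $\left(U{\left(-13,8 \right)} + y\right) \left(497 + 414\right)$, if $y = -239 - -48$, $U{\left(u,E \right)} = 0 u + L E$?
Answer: $-203153$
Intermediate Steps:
$L = -4$ ($L = 1 \left(-4\right) = -4$)
$U{\left(u,E \right)} = - 4 E$ ($U{\left(u,E \right)} = 0 u - 4 E = 0 - 4 E = - 4 E$)
$y = -191$ ($y = -239 + 48 = -191$)
$\left(U{\left(-13,8 \right)} + y\right) \left(497 + 414\right) = \left(\left(-4\right) 8 - 191\right) \left(497 + 414\right) = \left(-32 - 191\right) 911 = \left(-223\right) 911 = -203153$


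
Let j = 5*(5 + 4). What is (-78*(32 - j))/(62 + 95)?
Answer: 1014/157 ≈ 6.4586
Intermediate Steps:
j = 45 (j = 5*9 = 45)
(-78*(32 - j))/(62 + 95) = (-78*(32 - 1*45))/(62 + 95) = -78*(32 - 45)/157 = -78*(-13)*(1/157) = 1014*(1/157) = 1014/157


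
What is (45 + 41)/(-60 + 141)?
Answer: 86/81 ≈ 1.0617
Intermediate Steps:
(45 + 41)/(-60 + 141) = 86/81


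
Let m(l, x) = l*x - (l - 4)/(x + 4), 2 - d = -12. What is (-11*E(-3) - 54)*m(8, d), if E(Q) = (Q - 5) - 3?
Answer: 67402/9 ≈ 7489.1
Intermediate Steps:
d = 14 (d = 2 - 1*(-12) = 2 + 12 = 14)
E(Q) = -8 + Q (E(Q) = (-5 + Q) - 3 = -8 + Q)
m(l, x) = l*x - (-4 + l)/(4 + x)
(-11*E(-3) - 54)*m(8, d) = (-11*(-8 - 3) - 54)*((4 - 1*8 + 8*14**2 + 4*8*14)/(4 + 14)) = (-11*(-11) - 54)*((4 - 8 + 8*196 + 448)/18) = (121 - 54)*((4 - 8 + 1568 + 448)/18) = 67*((1/18)*2012) = 67*(1006/9) = 67402/9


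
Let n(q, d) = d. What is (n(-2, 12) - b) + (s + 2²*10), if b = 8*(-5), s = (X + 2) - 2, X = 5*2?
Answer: 102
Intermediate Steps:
X = 10
s = 10 (s = (10 + 2) - 2 = 12 - 2 = 10)
b = -40
(n(-2, 12) - b) + (s + 2²*10) = (12 - 1*(-40)) + (10 + 2²*10) = (12 + 40) + (10 + 4*10) = 52 + (10 + 40) = 52 + 50 = 102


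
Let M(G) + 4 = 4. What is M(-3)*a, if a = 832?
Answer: 0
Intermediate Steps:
M(G) = 0 (M(G) = -4 + 4 = 0)
M(-3)*a = 0*832 = 0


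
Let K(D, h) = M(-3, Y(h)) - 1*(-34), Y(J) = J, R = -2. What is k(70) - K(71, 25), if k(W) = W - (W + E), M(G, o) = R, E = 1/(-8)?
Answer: -255/8 ≈ -31.875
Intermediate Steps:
E = -⅛ ≈ -0.12500
M(G, o) = -2
k(W) = ⅛ (k(W) = W - (W - ⅛) = W - (-⅛ + W) = W + (⅛ - W) = ⅛)
K(D, h) = 32 (K(D, h) = -2 - 1*(-34) = -2 + 34 = 32)
k(70) - K(71, 25) = ⅛ - 1*32 = ⅛ - 32 = -255/8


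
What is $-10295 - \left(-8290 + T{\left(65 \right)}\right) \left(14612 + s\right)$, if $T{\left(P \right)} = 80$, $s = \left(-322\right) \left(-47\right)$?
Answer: $244204365$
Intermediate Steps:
$s = 15134$
$-10295 - \left(-8290 + T{\left(65 \right)}\right) \left(14612 + s\right) = -10295 - \left(-8290 + 80\right) \left(14612 + 15134\right) = -10295 - \left(-8210\right) 29746 = -10295 - -244214660 = -10295 + 244214660 = 244204365$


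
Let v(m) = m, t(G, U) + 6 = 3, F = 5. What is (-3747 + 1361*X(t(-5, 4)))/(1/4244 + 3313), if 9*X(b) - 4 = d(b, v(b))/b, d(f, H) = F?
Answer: -388928648/379630071 ≈ -1.0245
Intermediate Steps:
t(G, U) = -3 (t(G, U) = -6 + 3 = -3)
d(f, H) = 5
X(b) = 4/9 + 5/(9*b) (X(b) = 4/9 + (5/b)/9 = 4/9 + 5/(9*b))
(-3747 + 1361*X(t(-5, 4)))/(1/4244 + 3313) = (-3747 + 1361*((1/9)*(5 + 4*(-3))/(-3)))/(1/4244 + 3313) = (-3747 + 1361*((1/9)*(-1/3)*(5 - 12)))/(1/4244 + 3313) = (-3747 + 1361*((1/9)*(-1/3)*(-7)))/(14060373/4244) = (-3747 + 1361*(7/27))*(4244/14060373) = (-3747 + 9527/27)*(4244/14060373) = -91642/27*4244/14060373 = -388928648/379630071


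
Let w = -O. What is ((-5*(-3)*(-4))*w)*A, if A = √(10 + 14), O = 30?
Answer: 3600*√6 ≈ 8818.2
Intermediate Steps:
A = 2*√6 (A = √24 = 2*√6 ≈ 4.8990)
w = -30 (w = -1*30 = -30)
((-5*(-3)*(-4))*w)*A = ((-5*(-3)*(-4))*(-30))*(2*√6) = ((15*(-4))*(-30))*(2*√6) = (-60*(-30))*(2*√6) = 1800*(2*√6) = 3600*√6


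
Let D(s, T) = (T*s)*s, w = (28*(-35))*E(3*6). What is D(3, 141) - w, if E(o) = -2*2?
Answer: -2651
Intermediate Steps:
E(o) = -4
w = 3920 (w = (28*(-35))*(-4) = -980*(-4) = 3920)
D(s, T) = T*s²
D(3, 141) - w = 141*3² - 1*3920 = 141*9 - 3920 = 1269 - 3920 = -2651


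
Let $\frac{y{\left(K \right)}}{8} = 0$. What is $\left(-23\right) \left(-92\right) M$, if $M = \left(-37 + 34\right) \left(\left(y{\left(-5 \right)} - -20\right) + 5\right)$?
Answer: $-158700$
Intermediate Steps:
$y{\left(K \right)} = 0$ ($y{\left(K \right)} = 8 \cdot 0 = 0$)
$M = -75$ ($M = \left(-37 + 34\right) \left(\left(0 - -20\right) + 5\right) = - 3 \left(\left(0 + 20\right) + 5\right) = - 3 \left(20 + 5\right) = \left(-3\right) 25 = -75$)
$\left(-23\right) \left(-92\right) M = \left(-23\right) \left(-92\right) \left(-75\right) = 2116 \left(-75\right) = -158700$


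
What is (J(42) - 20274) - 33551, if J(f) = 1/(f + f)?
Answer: -4521299/84 ≈ -53825.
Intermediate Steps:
J(f) = 1/(2*f)
(J(42) - 20274) - 33551 = ((½)/42 - 20274) - 33551 = ((½)*(1/42) - 20274) - 33551 = (1/84 - 20274) - 33551 = -1703015/84 - 33551 = -4521299/84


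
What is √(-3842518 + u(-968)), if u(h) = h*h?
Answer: I*√2905494 ≈ 1704.6*I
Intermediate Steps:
u(h) = h²
√(-3842518 + u(-968)) = √(-3842518 + (-968)²) = √(-3842518 + 937024) = √(-2905494) = I*√2905494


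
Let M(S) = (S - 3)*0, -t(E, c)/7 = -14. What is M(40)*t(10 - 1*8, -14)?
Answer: 0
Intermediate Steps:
t(E, c) = 98 (t(E, c) = -7*(-14) = 98)
M(S) = 0 (M(S) = (-3 + S)*0 = 0)
M(40)*t(10 - 1*8, -14) = 0*98 = 0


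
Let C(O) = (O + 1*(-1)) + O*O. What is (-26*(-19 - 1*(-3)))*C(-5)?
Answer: 7904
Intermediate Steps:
C(O) = -1 + O + O**2 (C(O) = (O - 1) + O**2 = (-1 + O) + O**2 = -1 + O + O**2)
(-26*(-19 - 1*(-3)))*C(-5) = (-26*(-19 - 1*(-3)))*(-1 - 5 + (-5)**2) = (-26*(-19 + 3))*(-1 - 5 + 25) = -26*(-16)*19 = 416*19 = 7904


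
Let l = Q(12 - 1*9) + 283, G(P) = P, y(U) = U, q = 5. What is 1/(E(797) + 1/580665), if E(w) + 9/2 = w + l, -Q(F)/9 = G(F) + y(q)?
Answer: 1161330/1165394657 ≈ 0.00099651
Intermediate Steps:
Q(F) = -45 - 9*F (Q(F) = -9*(F + 5) = -9*(5 + F) = -45 - 9*F)
l = 211 (l = (-45 - 9*(12 - 1*9)) + 283 = (-45 - 9*(12 - 9)) + 283 = (-45 - 9*3) + 283 = (-45 - 27) + 283 = -72 + 283 = 211)
E(w) = 413/2 + w (E(w) = -9/2 + (w + 211) = -9/2 + (211 + w) = 413/2 + w)
1/(E(797) + 1/580665) = 1/((413/2 + 797) + 1/580665) = 1/(2007/2 + 1/580665) = 1/(1165394657/1161330) = 1161330/1165394657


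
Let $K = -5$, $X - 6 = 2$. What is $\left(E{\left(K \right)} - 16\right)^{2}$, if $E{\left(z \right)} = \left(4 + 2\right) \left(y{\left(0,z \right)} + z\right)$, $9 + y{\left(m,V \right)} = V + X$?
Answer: $6724$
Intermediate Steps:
$X = 8$ ($X = 6 + 2 = 8$)
$y{\left(m,V \right)} = -1 + V$ ($y{\left(m,V \right)} = -9 + \left(V + 8\right) = -9 + \left(8 + V\right) = -1 + V$)
$E{\left(z \right)} = -6 + 12 z$ ($E{\left(z \right)} = \left(4 + 2\right) \left(\left(-1 + z\right) + z\right) = 6 \left(-1 + 2 z\right) = -6 + 12 z$)
$\left(E{\left(K \right)} - 16\right)^{2} = \left(\left(-6 + 12 \left(-5\right)\right) - 16\right)^{2} = \left(\left(-6 - 60\right) - 16\right)^{2} = \left(-66 - 16\right)^{2} = \left(-82\right)^{2} = 6724$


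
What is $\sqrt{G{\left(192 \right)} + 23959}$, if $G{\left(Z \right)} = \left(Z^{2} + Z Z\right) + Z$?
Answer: $\sqrt{97879} \approx 312.86$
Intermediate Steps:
$G{\left(Z \right)} = Z + 2 Z^{2}$ ($G{\left(Z \right)} = \left(Z^{2} + Z^{2}\right) + Z = 2 Z^{2} + Z = Z + 2 Z^{2}$)
$\sqrt{G{\left(192 \right)} + 23959} = \sqrt{192 \left(1 + 2 \cdot 192\right) + 23959} = \sqrt{192 \left(1 + 384\right) + 23959} = \sqrt{192 \cdot 385 + 23959} = \sqrt{73920 + 23959} = \sqrt{97879}$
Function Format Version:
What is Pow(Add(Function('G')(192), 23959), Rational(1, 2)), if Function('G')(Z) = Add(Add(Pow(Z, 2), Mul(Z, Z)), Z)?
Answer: Pow(97879, Rational(1, 2)) ≈ 312.86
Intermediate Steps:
Function('G')(Z) = Add(Z, Mul(2, Pow(Z, 2))) (Function('G')(Z) = Add(Add(Pow(Z, 2), Pow(Z, 2)), Z) = Add(Mul(2, Pow(Z, 2)), Z) = Add(Z, Mul(2, Pow(Z, 2))))
Pow(Add(Function('G')(192), 23959), Rational(1, 2)) = Pow(Add(Mul(192, Add(1, Mul(2, 192))), 23959), Rational(1, 2)) = Pow(Add(Mul(192, Add(1, 384)), 23959), Rational(1, 2)) = Pow(Add(Mul(192, 385), 23959), Rational(1, 2)) = Pow(Add(73920, 23959), Rational(1, 2)) = Pow(97879, Rational(1, 2))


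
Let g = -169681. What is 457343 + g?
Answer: 287662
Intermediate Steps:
457343 + g = 457343 - 169681 = 287662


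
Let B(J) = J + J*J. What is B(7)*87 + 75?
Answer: 4947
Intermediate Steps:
B(J) = J + J²
B(7)*87 + 75 = (7*(1 + 7))*87 + 75 = (7*8)*87 + 75 = 56*87 + 75 = 4872 + 75 = 4947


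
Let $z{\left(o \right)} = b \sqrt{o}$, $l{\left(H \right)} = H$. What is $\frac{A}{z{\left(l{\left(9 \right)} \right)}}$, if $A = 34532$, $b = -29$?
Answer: $- \frac{34532}{87} \approx -396.92$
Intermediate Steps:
$z{\left(o \right)} = - 29 \sqrt{o}$
$\frac{A}{z{\left(l{\left(9 \right)} \right)}} = \frac{34532}{\left(-29\right) \sqrt{9}} = \frac{34532}{\left(-29\right) 3} = \frac{34532}{-87} = 34532 \left(- \frac{1}{87}\right) = - \frac{34532}{87}$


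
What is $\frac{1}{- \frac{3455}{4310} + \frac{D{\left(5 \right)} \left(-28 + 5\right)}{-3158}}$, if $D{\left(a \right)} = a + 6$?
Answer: $- \frac{680549}{491023} \approx -1.386$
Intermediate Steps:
$D{\left(a \right)} = 6 + a$
$\frac{1}{- \frac{3455}{4310} + \frac{D{\left(5 \right)} \left(-28 + 5\right)}{-3158}} = \frac{1}{- \frac{3455}{4310} + \frac{\left(6 + 5\right) \left(-28 + 5\right)}{-3158}} = \frac{1}{\left(-3455\right) \frac{1}{4310} + 11 \left(-23\right) \left(- \frac{1}{3158}\right)} = \frac{1}{- \frac{691}{862} - - \frac{253}{3158}} = \frac{1}{- \frac{691}{862} + \frac{253}{3158}} = \frac{1}{- \frac{491023}{680549}} = - \frac{680549}{491023}$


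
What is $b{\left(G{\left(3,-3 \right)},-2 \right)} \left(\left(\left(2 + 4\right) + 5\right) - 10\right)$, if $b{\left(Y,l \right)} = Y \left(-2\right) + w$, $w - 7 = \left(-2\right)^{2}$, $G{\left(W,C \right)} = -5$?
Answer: $21$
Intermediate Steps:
$w = 11$ ($w = 7 + \left(-2\right)^{2} = 7 + 4 = 11$)
$b{\left(Y,l \right)} = 11 - 2 Y$ ($b{\left(Y,l \right)} = Y \left(-2\right) + 11 = - 2 Y + 11 = 11 - 2 Y$)
$b{\left(G{\left(3,-3 \right)},-2 \right)} \left(\left(\left(2 + 4\right) + 5\right) - 10\right) = \left(11 - -10\right) \left(\left(\left(2 + 4\right) + 5\right) - 10\right) = \left(11 + 10\right) \left(\left(6 + 5\right) - 10\right) = 21 \left(11 - 10\right) = 21 \cdot 1 = 21$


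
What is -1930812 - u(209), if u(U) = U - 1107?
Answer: -1929914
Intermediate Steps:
u(U) = -1107 + U
-1930812 - u(209) = -1930812 - (-1107 + 209) = -1930812 - 1*(-898) = -1930812 + 898 = -1929914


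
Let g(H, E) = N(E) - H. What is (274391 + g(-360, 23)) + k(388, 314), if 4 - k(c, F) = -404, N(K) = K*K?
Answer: 275688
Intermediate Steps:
N(K) = K²
k(c, F) = 408 (k(c, F) = 4 - 1*(-404) = 4 + 404 = 408)
g(H, E) = E² - H
(274391 + g(-360, 23)) + k(388, 314) = (274391 + (23² - 1*(-360))) + 408 = (274391 + (529 + 360)) + 408 = (274391 + 889) + 408 = 275280 + 408 = 275688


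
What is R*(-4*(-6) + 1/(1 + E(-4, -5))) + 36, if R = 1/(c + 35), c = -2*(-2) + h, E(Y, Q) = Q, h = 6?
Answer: 1315/36 ≈ 36.528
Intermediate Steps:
c = 10 (c = -2*(-2) + 6 = 4 + 6 = 10)
R = 1/45 (R = 1/(10 + 35) = 1/45 ≈ 0.022222)
R*(-4*(-6) + 1/(1 + E(-4, -5))) + 36 = (-4*(-6) + 1/(1 - 5))/45 + 36 = (24 + 1/(-4))/45 + 36 = (24 - ¼)/45 + 36 = (1/45)*(95/4) + 36 = 19/36 + 36 = 1315/36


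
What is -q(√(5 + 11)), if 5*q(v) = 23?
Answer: -23/5 ≈ -4.6000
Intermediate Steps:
q(v) = 23/5 (q(v) = (⅕)*23 = 23/5)
-q(√(5 + 11)) = -1*23/5 = -23/5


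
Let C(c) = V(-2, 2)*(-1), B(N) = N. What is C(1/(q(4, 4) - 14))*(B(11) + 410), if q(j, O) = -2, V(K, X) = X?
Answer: -842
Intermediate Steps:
C(c) = -2 (C(c) = 2*(-1) = -2)
C(1/(q(4, 4) - 14))*(B(11) + 410) = -2*(11 + 410) = -2*421 = -842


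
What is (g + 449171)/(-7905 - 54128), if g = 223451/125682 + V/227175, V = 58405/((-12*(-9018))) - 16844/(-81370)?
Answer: -9410692759193356120321919/1299663587464070404563000 ≈ -7.2409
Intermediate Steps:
V = 3287602577/4402767960 (V = 58405/108216 - 16844*(-1/81370) = 58405*(1/108216) + 8422/40685 = 58405/108216 + 8422/40685 = 3287602577/4402767960 ≈ 0.74671)
g = 37249306296528040919/20951164500573411000 (g = 223451/125682 + (3287602577/4402767960)/227175 = 223451*(1/125682) + (3287602577/4402767960)*(1/227175) = 223451/125682 + 3287602577/1000198811313000 = 37249306296528040919/20951164500573411000 ≈ 1.7779)
(g + 449171)/(-7905 - 54128) = (37249306296528040919/20951164500573411000 + 449171)/(-7905 - 54128) = (9410692759193356120321919/20951164500573411000)/(-62033) = (9410692759193356120321919/20951164500573411000)*(-1/62033) = -9410692759193356120321919/1299663587464070404563000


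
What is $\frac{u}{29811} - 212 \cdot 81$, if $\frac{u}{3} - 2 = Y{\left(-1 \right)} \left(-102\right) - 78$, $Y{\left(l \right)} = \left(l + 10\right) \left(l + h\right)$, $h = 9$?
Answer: $- \frac{170645584}{9937} \approx -17173.0$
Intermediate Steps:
$Y{\left(l \right)} = \left(9 + l\right) \left(10 + l\right)$ ($Y{\left(l \right)} = \left(l + 10\right) \left(l + 9\right) = \left(10 + l\right) \left(9 + l\right) = \left(9 + l\right) \left(10 + l\right)$)
$u = -22260$ ($u = 6 + 3 \left(\left(90 + \left(-1\right)^{2} + 19 \left(-1\right)\right) \left(-102\right) - 78\right) = 6 + 3 \left(\left(90 + 1 - 19\right) \left(-102\right) - 78\right) = 6 + 3 \left(72 \left(-102\right) - 78\right) = 6 + 3 \left(-7344 - 78\right) = 6 + 3 \left(-7422\right) = 6 - 22266 = -22260$)
$\frac{u}{29811} - 212 \cdot 81 = - \frac{22260}{29811} - 212 \cdot 81 = \left(-22260\right) \frac{1}{29811} - 17172 = - \frac{7420}{9937} - 17172 = - \frac{170645584}{9937}$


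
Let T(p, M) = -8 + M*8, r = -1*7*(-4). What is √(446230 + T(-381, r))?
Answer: √446446 ≈ 668.17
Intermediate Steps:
r = 28 (r = -7*(-4) = 28)
T(p, M) = -8 + 8*M
√(446230 + T(-381, r)) = √(446230 + (-8 + 8*28)) = √(446230 + (-8 + 224)) = √(446230 + 216) = √446446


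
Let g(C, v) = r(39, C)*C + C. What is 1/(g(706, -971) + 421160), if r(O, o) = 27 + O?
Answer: 1/468462 ≈ 2.1346e-6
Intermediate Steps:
g(C, v) = 67*C (g(C, v) = (27 + 39)*C + C = 66*C + C = 67*C)
1/(g(706, -971) + 421160) = 1/(67*706 + 421160) = 1/(47302 + 421160) = 1/468462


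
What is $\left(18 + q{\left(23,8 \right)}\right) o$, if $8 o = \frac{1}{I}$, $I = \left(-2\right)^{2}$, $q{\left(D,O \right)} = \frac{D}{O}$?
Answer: $\frac{167}{256} \approx 0.65234$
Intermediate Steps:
$I = 4$
$o = \frac{1}{32}$ ($o = \frac{1}{8 \cdot 4} = \frac{1}{8} \cdot \frac{1}{4} = \frac{1}{32} \approx 0.03125$)
$\left(18 + q{\left(23,8 \right)}\right) o = \left(18 + \frac{23}{8}\right) \frac{1}{32} = \frac{167}{8} \cdot \frac{1}{32} = \frac{167}{256}$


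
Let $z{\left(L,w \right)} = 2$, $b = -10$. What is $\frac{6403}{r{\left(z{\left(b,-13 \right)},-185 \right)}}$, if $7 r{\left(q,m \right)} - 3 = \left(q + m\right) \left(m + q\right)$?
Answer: $\frac{44821}{33492} \approx 1.3383$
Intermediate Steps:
$r{\left(q,m \right)} = \frac{3}{7} + \frac{\left(m + q\right)^{2}}{7}$ ($r{\left(q,m \right)} = \frac{3}{7} + \frac{\left(q + m\right) \left(m + q\right)}{7} = \frac{3}{7} + \frac{\left(m + q\right) \left(m + q\right)}{7} = \frac{3}{7} + \frac{\left(m + q\right)^{2}}{7}$)
$\frac{6403}{r{\left(z{\left(b,-13 \right)},-185 \right)}} = \frac{6403}{\frac{3}{7} + \frac{\left(-185 + 2\right)^{2}}{7}} = \frac{6403}{\frac{3}{7} + \frac{\left(-183\right)^{2}}{7}} = \frac{6403}{\frac{3}{7} + \frac{1}{7} \cdot 33489} = \frac{6403}{\frac{3}{7} + \frac{33489}{7}} = \frac{6403}{\frac{33492}{7}} = 6403 \cdot \frac{7}{33492} = \frac{44821}{33492}$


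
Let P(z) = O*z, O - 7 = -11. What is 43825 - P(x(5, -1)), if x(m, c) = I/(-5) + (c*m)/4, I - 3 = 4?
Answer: 219072/5 ≈ 43814.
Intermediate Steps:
I = 7 (I = 3 + 4 = 7)
O = -4 (O = 7 - 11 = -4)
x(m, c) = -7/5 + c*m/4 (x(m, c) = 7/(-5) + (c*m)/4 = 7*(-⅕) + (c*m)*(¼) = -7/5 + c*m/4)
P(z) = -4*z
43825 - P(x(5, -1)) = 43825 - (-4)*(-7/5 + (¼)*(-1)*5) = 43825 - (-4)*(-7/5 - 5/4) = 43825 - (-4)*(-53)/20 = 43825 - 1*53/5 = 43825 - 53/5 = 219072/5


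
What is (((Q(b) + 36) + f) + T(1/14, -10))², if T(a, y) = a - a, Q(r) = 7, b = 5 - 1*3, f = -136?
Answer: 8649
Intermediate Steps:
b = 2 (b = 5 - 3 = 2)
T(a, y) = 0
(((Q(b) + 36) + f) + T(1/14, -10))² = (((7 + 36) - 136) + 0)² = ((43 - 136) + 0)² = (-93 + 0)² = (-93)² = 8649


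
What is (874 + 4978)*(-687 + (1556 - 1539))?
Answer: -3920840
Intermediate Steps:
(874 + 4978)*(-687 + (1556 - 1539)) = 5852*(-687 + 17) = 5852*(-670) = -3920840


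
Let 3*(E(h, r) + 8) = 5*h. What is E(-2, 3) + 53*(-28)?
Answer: -4486/3 ≈ -1495.3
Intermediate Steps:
E(h, r) = -8 + 5*h/3 (E(h, r) = -8 + (5*h)/3 = -8 + 5*h/3)
E(-2, 3) + 53*(-28) = (-8 + (5/3)*(-2)) + 53*(-28) = (-8 - 10/3) - 1484 = -34/3 - 1484 = -4486/3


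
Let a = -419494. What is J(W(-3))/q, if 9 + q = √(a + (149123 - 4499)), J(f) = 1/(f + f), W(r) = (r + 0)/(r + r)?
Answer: -9/274951 - I*√274870/274951 ≈ -3.2733e-5 - 0.0019068*I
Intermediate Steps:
W(r) = ½ (W(r) = r/((2*r)) = r*(1/(2*r)) = ½)
J(f) = 1/(2*f)
q = -9 + I*√274870 (q = -9 + √(-419494 + (149123 - 4499)) = -9 + √(-419494 + 144624) = -9 + √(-274870) = -9 + I*√274870 ≈ -9.0 + 524.28*I)
J(W(-3))/q = (1/(2*(½)))/(-9 + I*√274870) = ((½)*2)/(-9 + I*√274870) = 1/(-9 + I*√274870)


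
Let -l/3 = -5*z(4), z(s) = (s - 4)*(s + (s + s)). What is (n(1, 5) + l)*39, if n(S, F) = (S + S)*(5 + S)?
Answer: 468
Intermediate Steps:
z(s) = 3*s*(-4 + s) (z(s) = (-4 + s)*(s + 2*s) = (-4 + s)*(3*s) = 3*s*(-4 + s))
n(S, F) = 2*S*(5 + S) (n(S, F) = (2*S)*(5 + S) = 2*S*(5 + S))
l = 0 (l = -(-15)*3*4*(-4 + 4) = -(-15)*3*4*0 = -(-15)*0 = -3*0 = 0)
(n(1, 5) + l)*39 = (2*1*(5 + 1) + 0)*39 = (2*1*6 + 0)*39 = (12 + 0)*39 = 12*39 = 468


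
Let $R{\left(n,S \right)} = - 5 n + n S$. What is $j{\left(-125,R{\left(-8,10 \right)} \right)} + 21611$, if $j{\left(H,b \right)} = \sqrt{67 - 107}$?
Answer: $21611 + 2 i \sqrt{10} \approx 21611.0 + 6.3246 i$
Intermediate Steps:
$R{\left(n,S \right)} = - 5 n + S n$
$j{\left(H,b \right)} = 2 i \sqrt{10}$ ($j{\left(H,b \right)} = \sqrt{-40} = 2 i \sqrt{10}$)
$j{\left(-125,R{\left(-8,10 \right)} \right)} + 21611 = 2 i \sqrt{10} + 21611 = 21611 + 2 i \sqrt{10}$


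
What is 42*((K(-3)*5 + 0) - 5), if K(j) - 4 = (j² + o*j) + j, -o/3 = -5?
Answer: -7560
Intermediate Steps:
o = 15 (o = -3*(-5) = 15)
K(j) = 4 + j² + 16*j (K(j) = 4 + ((j² + 15*j) + j) = 4 + (j² + 16*j) = 4 + j² + 16*j)
42*((K(-3)*5 + 0) - 5) = 42*(((4 + (-3)² + 16*(-3))*5 + 0) - 5) = 42*(((4 + 9 - 48)*5 + 0) - 5) = 42*((-35*5 + 0) - 5) = 42*((-175 + 0) - 5) = 42*(-175 - 5) = 42*(-180) = -7560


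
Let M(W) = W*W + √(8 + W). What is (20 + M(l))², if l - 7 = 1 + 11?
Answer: 145188 + 2286*√3 ≈ 1.4915e+5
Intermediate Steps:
l = 19 (l = 7 + (1 + 11) = 7 + 12 = 19)
M(W) = W² + √(8 + W)
(20 + M(l))² = (20 + (19² + √(8 + 19)))² = (20 + (361 + √27))² = (20 + (361 + 3*√3))² = (381 + 3*√3)²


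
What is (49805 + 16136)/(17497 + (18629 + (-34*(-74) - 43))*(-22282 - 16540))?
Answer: -65941/819204347 ≈ -8.0494e-5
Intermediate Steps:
(49805 + 16136)/(17497 + (18629 + (-34*(-74) - 43))*(-22282 - 16540)) = 65941/(17497 + (18629 + (2516 - 43))*(-38822)) = 65941/(17497 + (18629 + 2473)*(-38822)) = 65941/(17497 + 21102*(-38822)) = 65941/(17497 - 819221844) = 65941/(-819204347) = 65941*(-1/819204347) = -65941/819204347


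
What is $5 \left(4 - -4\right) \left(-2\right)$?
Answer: $-80$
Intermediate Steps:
$5 \left(4 - -4\right) \left(-2\right) = 5 \left(4 + 4\right) \left(-2\right) = 5 \cdot 8 \left(-2\right) = 40 \left(-2\right) = -80$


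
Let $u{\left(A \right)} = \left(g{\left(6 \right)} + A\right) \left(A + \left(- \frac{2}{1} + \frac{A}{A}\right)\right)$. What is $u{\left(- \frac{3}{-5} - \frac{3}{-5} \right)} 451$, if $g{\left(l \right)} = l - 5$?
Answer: $\frac{4961}{25} \approx 198.44$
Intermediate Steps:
$g{\left(l \right)} = -5 + l$ ($g{\left(l \right)} = l - 5 = -5 + l$)
$u{\left(A \right)} = \left(1 + A\right) \left(-1 + A\right)$ ($u{\left(A \right)} = \left(\left(-5 + 6\right) + A\right) \left(A + \left(- \frac{2}{1} + \frac{A}{A}\right)\right) = \left(1 + A\right) \left(A + \left(\left(-2\right) 1 + 1\right)\right) = \left(1 + A\right) \left(A + \left(-2 + 1\right)\right) = \left(1 + A\right) \left(A - 1\right) = \left(1 + A\right) \left(-1 + A\right)$)
$u{\left(- \frac{3}{-5} - \frac{3}{-5} \right)} 451 = \left(-1 + \left(- \frac{3}{-5} - \frac{3}{-5}\right)^{2}\right) 451 = \left(-1 + \left(\left(-3\right) \left(- \frac{1}{5}\right) - - \frac{3}{5}\right)^{2}\right) 451 = \left(-1 + \left(\frac{3}{5} + \frac{3}{5}\right)^{2}\right) 451 = \left(-1 + \left(\frac{6}{5}\right)^{2}\right) 451 = \left(-1 + \frac{36}{25}\right) 451 = \frac{11}{25} \cdot 451 = \frac{4961}{25}$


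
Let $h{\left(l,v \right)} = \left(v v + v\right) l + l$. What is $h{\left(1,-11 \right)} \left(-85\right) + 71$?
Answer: $-9364$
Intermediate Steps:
$h{\left(l,v \right)} = l + l \left(v + v^{2}\right)$ ($h{\left(l,v \right)} = \left(v^{2} + v\right) l + l = \left(v + v^{2}\right) l + l = l \left(v + v^{2}\right) + l = l + l \left(v + v^{2}\right)$)
$h{\left(1,-11 \right)} \left(-85\right) + 71 = 1 \left(1 - 11 + \left(-11\right)^{2}\right) \left(-85\right) + 71 = 1 \left(1 - 11 + 121\right) \left(-85\right) + 71 = 1 \cdot 111 \left(-85\right) + 71 = 111 \left(-85\right) + 71 = -9435 + 71 = -9364$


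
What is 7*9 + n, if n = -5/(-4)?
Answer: 257/4 ≈ 64.250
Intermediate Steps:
n = 5/4 (n = -5*(-1/4) = 5/4 ≈ 1.2500)
7*9 + n = 7*9 + 5/4 = 63 + 5/4 = 257/4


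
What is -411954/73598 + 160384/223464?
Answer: -5015809189/1027906467 ≈ -4.8796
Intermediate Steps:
-411954/73598 + 160384/223464 = -411954*1/73598 + 160384*(1/223464) = -205977/36799 + 20048/27933 = -5015809189/1027906467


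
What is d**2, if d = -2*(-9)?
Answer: 324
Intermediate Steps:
d = 18
d**2 = 18**2 = 324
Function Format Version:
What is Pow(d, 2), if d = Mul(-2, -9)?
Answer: 324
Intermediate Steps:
d = 18
Pow(d, 2) = Pow(18, 2) = 324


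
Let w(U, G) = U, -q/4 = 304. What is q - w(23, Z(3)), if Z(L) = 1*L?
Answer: -1239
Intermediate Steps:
q = -1216 (q = -4*304 = -1216)
Z(L) = L
q - w(23, Z(3)) = -1216 - 1*23 = -1216 - 23 = -1239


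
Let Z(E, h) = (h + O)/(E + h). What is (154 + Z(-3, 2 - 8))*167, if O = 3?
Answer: 77321/3 ≈ 25774.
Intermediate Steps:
Z(E, h) = (3 + h)/(E + h) (Z(E, h) = (h + 3)/(E + h) = (3 + h)/(E + h))
(154 + Z(-3, 2 - 8))*167 = (154 + (3 + (2 - 8))/(-3 + (2 - 8)))*167 = (154 + (3 - 6)/(-3 - 6))*167 = (154 - 3/(-9))*167 = (154 - ⅑*(-3))*167 = (154 + ⅓)*167 = (463/3)*167 = 77321/3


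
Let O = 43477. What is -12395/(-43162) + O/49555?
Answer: 2490788499/2138892910 ≈ 1.1645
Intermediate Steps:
-12395/(-43162) + O/49555 = -12395/(-43162) + 43477/49555 = -12395*(-1/43162) + 43477*(1/49555) = 12395/43162 + 43477/49555 = 2490788499/2138892910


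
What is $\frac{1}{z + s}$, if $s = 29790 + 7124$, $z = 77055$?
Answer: $\frac{1}{113969} \approx 8.7743 \cdot 10^{-6}$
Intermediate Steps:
$s = 36914$
$\frac{1}{z + s} = \frac{1}{77055 + 36914} = \frac{1}{113969}$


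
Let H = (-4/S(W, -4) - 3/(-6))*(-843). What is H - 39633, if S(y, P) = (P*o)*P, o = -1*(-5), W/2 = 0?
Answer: -800247/20 ≈ -40012.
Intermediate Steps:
W = 0 (W = 2*0 = 0)
o = 5
S(y, P) = 5*P² (S(y, P) = (P*5)*P = (5*P)*P = 5*P²)
H = -7587/20 (H = (-4/(5*(-4)²) - 3/(-6))*(-843) = (-4/(5*16) - 3*(-⅙))*(-843) = (-4/80 + ½)*(-843) = (-4*1/80 + ½)*(-843) = (-1/20 + ½)*(-843) = (9/20)*(-843) = -7587/20 ≈ -379.35)
H - 39633 = -7587/20 - 39633 = -800247/20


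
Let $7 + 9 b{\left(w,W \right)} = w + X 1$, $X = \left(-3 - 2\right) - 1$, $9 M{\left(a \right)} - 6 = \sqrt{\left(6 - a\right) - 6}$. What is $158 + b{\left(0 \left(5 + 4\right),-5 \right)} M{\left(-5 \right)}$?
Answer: $\frac{4240}{27} - \frac{13 \sqrt{5}}{81} \approx 156.68$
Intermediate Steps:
$M{\left(a \right)} = \frac{2}{3} + \frac{\sqrt{- a}}{9}$ ($M{\left(a \right)} = \frac{2}{3} + \frac{\sqrt{\left(6 - a\right) - 6}}{9} = \frac{2}{3} + \frac{\sqrt{- a}}{9}$)
$X = -6$ ($X = -5 - 1 = -6$)
$b{\left(w,W \right)} = - \frac{13}{9} + \frac{w}{9}$ ($b{\left(w,W \right)} = - \frac{7}{9} + \frac{w - 6}{9} = - \frac{7}{9} + \frac{-6 + w}{9} = - \frac{7}{9} + \left(- \frac{2}{3} + \frac{w}{9}\right) = - \frac{13}{9} + \frac{w}{9}$)
$158 + b{\left(0 \left(5 + 4\right),-5 \right)} M{\left(-5 \right)} = 158 + \left(- \frac{13}{9} + \frac{0 \left(5 + 4\right)}{9}\right) \left(\frac{2}{3} + \frac{\sqrt{\left(-1\right) \left(-5\right)}}{9}\right) = 158 + \left(- \frac{13}{9} + \frac{0 \cdot 9}{9}\right) \left(\frac{2}{3} + \frac{\sqrt{5}}{9}\right) = 158 + \left(- \frac{13}{9} + \frac{1}{9} \cdot 0\right) \left(\frac{2}{3} + \frac{\sqrt{5}}{9}\right) = 158 + \left(- \frac{13}{9} + 0\right) \left(\frac{2}{3} + \frac{\sqrt{5}}{9}\right) = 158 - \frac{13 \left(\frac{2}{3} + \frac{\sqrt{5}}{9}\right)}{9} = 158 - \left(\frac{26}{27} + \frac{13 \sqrt{5}}{81}\right) = \frac{4240}{27} - \frac{13 \sqrt{5}}{81}$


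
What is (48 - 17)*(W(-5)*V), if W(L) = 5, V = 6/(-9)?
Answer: -310/3 ≈ -103.33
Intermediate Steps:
V = -2/3 (V = 6*(-1/9) = -2/3 ≈ -0.66667)
(48 - 17)*(W(-5)*V) = (48 - 17)*(5*(-2/3)) = 31*(-10/3) = -310/3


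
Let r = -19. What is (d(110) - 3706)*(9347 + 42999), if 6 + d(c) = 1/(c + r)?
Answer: -2526001098/13 ≈ -1.9431e+8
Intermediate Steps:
d(c) = -6 + 1/(-19 + c) (d(c) = -6 + 1/(c - 19) = -6 + 1/(-19 + c))
(d(110) - 3706)*(9347 + 42999) = ((115 - 6*110)/(-19 + 110) - 3706)*(9347 + 42999) = ((115 - 660)/91 - 3706)*52346 = ((1/91)*(-545) - 3706)*52346 = (-545/91 - 3706)*52346 = -337791/91*52346 = -2526001098/13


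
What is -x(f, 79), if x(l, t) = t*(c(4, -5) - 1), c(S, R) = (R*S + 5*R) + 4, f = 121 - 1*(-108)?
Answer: 3318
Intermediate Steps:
f = 229 (f = 121 + 108 = 229)
c(S, R) = 4 + 5*R + R*S (c(S, R) = (5*R + R*S) + 4 = 4 + 5*R + R*S)
x(l, t) = -42*t (x(l, t) = t*((4 + 5*(-5) - 5*4) - 1) = t*((4 - 25 - 20) - 1) = t*(-41 - 1) = t*(-42) = -42*t)
-x(f, 79) = -(-42)*79 = -1*(-3318) = 3318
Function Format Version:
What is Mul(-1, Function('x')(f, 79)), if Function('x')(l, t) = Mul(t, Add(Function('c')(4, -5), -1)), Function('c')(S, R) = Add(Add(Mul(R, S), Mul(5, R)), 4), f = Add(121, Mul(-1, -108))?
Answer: 3318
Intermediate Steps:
f = 229 (f = Add(121, 108) = 229)
Function('c')(S, R) = Add(4, Mul(5, R), Mul(R, S)) (Function('c')(S, R) = Add(Add(Mul(5, R), Mul(R, S)), 4) = Add(4, Mul(5, R), Mul(R, S)))
Function('x')(l, t) = Mul(-42, t) (Function('x')(l, t) = Mul(t, Add(Add(4, Mul(5, -5), Mul(-5, 4)), -1)) = Mul(t, Add(Add(4, -25, -20), -1)) = Mul(t, Add(-41, -1)) = Mul(t, -42) = Mul(-42, t))
Mul(-1, Function('x')(f, 79)) = Mul(-1, Mul(-42, 79)) = Mul(-1, -3318) = 3318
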